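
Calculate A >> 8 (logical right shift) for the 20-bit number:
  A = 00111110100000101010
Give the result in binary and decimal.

Logical shift right by 8: drop the bottom 8 bit(s), prepend 8 zero(s) on the left.
  00111110100000101010  ->  keep [001111101000], discard [00101010], prepend 00000000
= 00000000001111101000

Answer: 00000000001111101000 (1000)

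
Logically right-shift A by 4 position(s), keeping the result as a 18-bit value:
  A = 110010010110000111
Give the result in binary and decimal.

Logical shift right by 4: drop the bottom 4 bit(s), prepend 4 zero(s) on the left.
  110010010110000111  ->  keep [11001001011000], discard [0111], prepend 0000
= 000011001001011000

Answer: 000011001001011000 (12888)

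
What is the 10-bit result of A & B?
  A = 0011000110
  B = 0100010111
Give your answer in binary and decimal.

Apply & to each column (1 only where both bits are 1):
  0011000110
& 0100010111
------------
  0000000110

Answer: 0000000110 (6)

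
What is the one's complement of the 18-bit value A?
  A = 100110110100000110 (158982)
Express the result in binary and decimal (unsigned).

Flip each bit (0->1, 1->0):
  100110110100000110
  011001001011111001

Answer: 011001001011111001 (103161)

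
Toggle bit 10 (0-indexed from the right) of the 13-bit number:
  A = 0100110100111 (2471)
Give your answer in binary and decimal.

Mask = 1 << 10 = 0010000000000
Bit 10 of A is 0; XOR with the mask flips it to 1.
  0100110100111
^ 0010000000000
---------------
  0110110100111

Answer: 0110110100111 (3495)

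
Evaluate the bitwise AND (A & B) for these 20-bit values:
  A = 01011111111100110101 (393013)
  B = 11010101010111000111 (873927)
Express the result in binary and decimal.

Apply & to each column (1 only where both bits are 1):
  01011111111100110101
& 11010101010111000111
----------------------
  01010101010100000101

Answer: 01010101010100000101 (349445)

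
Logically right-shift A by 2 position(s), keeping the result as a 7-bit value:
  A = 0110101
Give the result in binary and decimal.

Logical shift right by 2: drop the bottom 2 bit(s), prepend 2 zero(s) on the left.
  0110101  ->  keep [01101], discard [01], prepend 00
= 0001101

Answer: 0001101 (13)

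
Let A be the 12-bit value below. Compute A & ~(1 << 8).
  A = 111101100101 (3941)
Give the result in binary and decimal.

Mask = ~(1 << 8) = 111011111111
Bit 8 of A is 1, so AND-ing with the mask clears it to 0.
  111101100101
& 111011111111
--------------
  111001100101

Answer: 111001100101 (3685)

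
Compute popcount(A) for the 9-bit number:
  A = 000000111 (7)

000000111
1-bits at positions (from bit 0 = LSB): 0, 1, 2
Count = 3

Answer: 3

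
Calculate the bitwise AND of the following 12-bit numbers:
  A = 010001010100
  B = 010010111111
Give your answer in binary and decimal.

Apply & to each column (1 only where both bits are 1):
  010001010100
& 010010111111
--------------
  010000010100

Answer: 010000010100 (1044)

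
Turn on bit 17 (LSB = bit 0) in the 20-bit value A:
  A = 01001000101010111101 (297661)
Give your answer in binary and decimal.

Mask = 1 << 17 = 00100000000000000000
Bit 17 of A is 0, so OR-ing with the mask flips it to 1.
  01001000101010111101
| 00100000000000000000
----------------------
  01101000101010111101

Answer: 01101000101010111101 (428733)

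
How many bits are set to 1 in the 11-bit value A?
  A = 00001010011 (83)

00001010011
1-bits at positions (from bit 0 = LSB): 0, 1, 4, 6
Count = 4

Answer: 4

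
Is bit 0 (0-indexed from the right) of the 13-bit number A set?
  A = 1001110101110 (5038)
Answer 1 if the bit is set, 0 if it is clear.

Bit 0 is the 1st from the right.
  1001110101110
              ^
That bit is 0.

Answer: 0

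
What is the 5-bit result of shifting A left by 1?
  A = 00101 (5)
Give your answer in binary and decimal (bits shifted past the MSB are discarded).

Shift left by 1: drop the top 1 bit(s), append 1 zero(s) on the right.
  00101  ->  discard [0], keep [0101], append 0
= 01010

Answer: 01010 (10)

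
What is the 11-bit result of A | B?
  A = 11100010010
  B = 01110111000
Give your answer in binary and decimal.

Apply | to each column (1 where either bit is 1):
  11100010010
| 01110111000
-------------
  11110111010

Answer: 11110111010 (1978)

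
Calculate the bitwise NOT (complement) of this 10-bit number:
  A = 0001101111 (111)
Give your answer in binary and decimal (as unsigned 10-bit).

Flip each bit (0->1, 1->0):
  0001101111
  1110010000

Answer: 1110010000 (912)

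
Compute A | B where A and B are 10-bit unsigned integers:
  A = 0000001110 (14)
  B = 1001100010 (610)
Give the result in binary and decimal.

Apply | to each column (1 where either bit is 1):
  0000001110
| 1001100010
------------
  1001101110

Answer: 1001101110 (622)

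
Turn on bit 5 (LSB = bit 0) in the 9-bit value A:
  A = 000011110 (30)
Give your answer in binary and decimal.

Mask = 1 << 5 = 000100000
Bit 5 of A is 0, so OR-ing with the mask flips it to 1.
  000011110
| 000100000
-----------
  000111110

Answer: 000111110 (62)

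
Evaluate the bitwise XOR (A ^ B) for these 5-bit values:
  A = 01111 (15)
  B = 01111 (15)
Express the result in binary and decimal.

Apply ^ to each column (1 where bits differ):
  01111
^ 01111
-------
  00000

Answer: 00000 (0)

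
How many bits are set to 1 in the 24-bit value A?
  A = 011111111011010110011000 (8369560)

011111111011010110011000
1-bits at positions (from bit 0 = LSB): 3, 4, 7, 8, 10, 12, 13, 15, 16, 17, 18, 19, 20, 21, 22
Count = 15

Answer: 15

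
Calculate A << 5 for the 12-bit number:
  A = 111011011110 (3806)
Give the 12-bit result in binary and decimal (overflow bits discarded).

Shift left by 5: drop the top 5 bit(s), append 5 zero(s) on the right.
  111011011110  ->  discard [11101], keep [1011110], append 00000
= 101111000000

Answer: 101111000000 (3008)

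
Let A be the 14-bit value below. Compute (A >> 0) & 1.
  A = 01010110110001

Bit 0 is the 1st from the right.
  01010110110001
               ^
That bit is 1.

Answer: 1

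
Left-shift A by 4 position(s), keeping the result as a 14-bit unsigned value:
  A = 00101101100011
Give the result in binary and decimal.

Shift left by 4: drop the top 4 bit(s), append 4 zero(s) on the right.
  00101101100011  ->  discard [0010], keep [1101100011], append 0000
= 11011000110000

Answer: 11011000110000 (13872)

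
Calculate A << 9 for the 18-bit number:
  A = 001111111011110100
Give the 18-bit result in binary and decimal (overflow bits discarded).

Shift left by 9: drop the top 9 bit(s), append 9 zero(s) on the right.
  001111111011110100  ->  discard [001111111], keep [011110100], append 000000000
= 011110100000000000

Answer: 011110100000000000 (124928)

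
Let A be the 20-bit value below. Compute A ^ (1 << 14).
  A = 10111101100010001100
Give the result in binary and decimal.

Mask = 1 << 14 = 00000100000000000000
Bit 14 of A is 1; XOR with the mask flips it to 0.
  10111101100010001100
^ 00000100000000000000
----------------------
  10111001100010001100

Answer: 10111001100010001100 (759948)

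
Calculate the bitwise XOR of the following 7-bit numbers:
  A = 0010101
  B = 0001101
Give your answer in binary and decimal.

Apply ^ to each column (1 where bits differ):
  0010101
^ 0001101
---------
  0011000

Answer: 0011000 (24)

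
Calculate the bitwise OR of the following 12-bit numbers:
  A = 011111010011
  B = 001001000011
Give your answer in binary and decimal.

Apply | to each column (1 where either bit is 1):
  011111010011
| 001001000011
--------------
  011111010011

Answer: 011111010011 (2003)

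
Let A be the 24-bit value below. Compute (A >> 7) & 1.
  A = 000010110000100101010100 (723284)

Bit 7 is the 8th from the right.
  000010110000100101010100
                  ^
That bit is 0.

Answer: 0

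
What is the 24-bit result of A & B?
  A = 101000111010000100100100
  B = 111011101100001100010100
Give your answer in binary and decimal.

Apply & to each column (1 only where both bits are 1):
  101000111010000100100100
& 111011101100001100010100
--------------------------
  101000101000000100000100

Answer: 101000101000000100000100 (10649860)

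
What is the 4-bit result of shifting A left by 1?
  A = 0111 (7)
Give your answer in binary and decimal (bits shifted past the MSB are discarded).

Shift left by 1: drop the top 1 bit(s), append 1 zero(s) on the right.
  0111  ->  discard [0], keep [111], append 0
= 1110

Answer: 1110 (14)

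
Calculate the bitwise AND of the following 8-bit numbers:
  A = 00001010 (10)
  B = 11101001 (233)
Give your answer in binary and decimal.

Apply & to each column (1 only where both bits are 1):
  00001010
& 11101001
----------
  00001000

Answer: 00001000 (8)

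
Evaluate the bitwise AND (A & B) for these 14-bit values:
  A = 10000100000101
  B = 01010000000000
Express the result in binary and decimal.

Apply & to each column (1 only where both bits are 1):
  10000100000101
& 01010000000000
----------------
  00000000000000

Answer: 00000000000000 (0)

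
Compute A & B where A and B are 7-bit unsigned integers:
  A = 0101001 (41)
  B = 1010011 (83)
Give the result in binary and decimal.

Apply & to each column (1 only where both bits are 1):
  0101001
& 1010011
---------
  0000001

Answer: 0000001 (1)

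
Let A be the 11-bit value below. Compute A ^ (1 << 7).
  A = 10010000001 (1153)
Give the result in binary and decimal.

Mask = 1 << 7 = 00010000000
Bit 7 of A is 1; XOR with the mask flips it to 0.
  10010000001
^ 00010000000
-------------
  10000000001

Answer: 10000000001 (1025)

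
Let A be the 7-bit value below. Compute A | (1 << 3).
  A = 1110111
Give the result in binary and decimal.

Mask = 1 << 3 = 0001000
Bit 3 of A is 0, so OR-ing with the mask flips it to 1.
  1110111
| 0001000
---------
  1111111

Answer: 1111111 (127)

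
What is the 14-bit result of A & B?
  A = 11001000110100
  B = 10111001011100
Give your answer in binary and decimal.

Apply & to each column (1 only where both bits are 1):
  11001000110100
& 10111001011100
----------------
  10001000010100

Answer: 10001000010100 (8724)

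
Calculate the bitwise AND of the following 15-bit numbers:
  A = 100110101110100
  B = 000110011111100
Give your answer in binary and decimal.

Apply & to each column (1 only where both bits are 1):
  100110101110100
& 000110011111100
-----------------
  000110001110100

Answer: 000110001110100 (3188)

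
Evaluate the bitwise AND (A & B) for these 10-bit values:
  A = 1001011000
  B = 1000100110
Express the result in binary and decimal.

Apply & to each column (1 only where both bits are 1):
  1001011000
& 1000100110
------------
  1000000000

Answer: 1000000000 (512)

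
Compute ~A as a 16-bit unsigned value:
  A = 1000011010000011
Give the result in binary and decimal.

Flip each bit (0->1, 1->0):
  1000011010000011
  0111100101111100

Answer: 0111100101111100 (31100)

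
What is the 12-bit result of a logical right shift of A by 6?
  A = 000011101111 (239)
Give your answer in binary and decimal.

Logical shift right by 6: drop the bottom 6 bit(s), prepend 6 zero(s) on the left.
  000011101111  ->  keep [000011], discard [101111], prepend 000000
= 000000000011

Answer: 000000000011 (3)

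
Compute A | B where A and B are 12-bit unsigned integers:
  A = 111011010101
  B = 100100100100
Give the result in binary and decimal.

Apply | to each column (1 where either bit is 1):
  111011010101
| 100100100100
--------------
  111111110101

Answer: 111111110101 (4085)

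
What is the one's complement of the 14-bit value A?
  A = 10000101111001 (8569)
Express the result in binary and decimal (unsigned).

Flip each bit (0->1, 1->0):
  10000101111001
  01111010000110

Answer: 01111010000110 (7814)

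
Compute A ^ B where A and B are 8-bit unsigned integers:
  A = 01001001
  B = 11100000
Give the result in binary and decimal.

Apply ^ to each column (1 where bits differ):
  01001001
^ 11100000
----------
  10101001

Answer: 10101001 (169)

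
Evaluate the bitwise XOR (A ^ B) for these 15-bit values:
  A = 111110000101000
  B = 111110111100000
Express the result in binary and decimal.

Apply ^ to each column (1 where bits differ):
  111110000101000
^ 111110111100000
-----------------
  000000111001000

Answer: 000000111001000 (456)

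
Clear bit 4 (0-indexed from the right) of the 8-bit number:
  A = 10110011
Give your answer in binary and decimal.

Mask = ~(1 << 4) = 11101111
Bit 4 of A is 1, so AND-ing with the mask clears it to 0.
  10110011
& 11101111
----------
  10100011

Answer: 10100011 (163)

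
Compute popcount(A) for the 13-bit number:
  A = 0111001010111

0111001010111
1-bits at positions (from bit 0 = LSB): 0, 1, 2, 4, 6, 9, 10, 11
Count = 8

Answer: 8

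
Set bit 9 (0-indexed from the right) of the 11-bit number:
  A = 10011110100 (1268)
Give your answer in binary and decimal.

Mask = 1 << 9 = 01000000000
Bit 9 of A is 0, so OR-ing with the mask flips it to 1.
  10011110100
| 01000000000
-------------
  11011110100

Answer: 11011110100 (1780)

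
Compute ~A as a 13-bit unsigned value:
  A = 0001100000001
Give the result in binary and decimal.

Flip each bit (0->1, 1->0):
  0001100000001
  1110011111110

Answer: 1110011111110 (7422)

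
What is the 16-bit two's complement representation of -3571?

1. Binary of +3571:  0000110111110011
2. Invert bits:     1111001000001100
3. Add 1:           1111001000001101

Answer: 1111001000001101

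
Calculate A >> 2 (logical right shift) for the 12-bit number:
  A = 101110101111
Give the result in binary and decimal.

Logical shift right by 2: drop the bottom 2 bit(s), prepend 2 zero(s) on the left.
  101110101111  ->  keep [1011101011], discard [11], prepend 00
= 001011101011

Answer: 001011101011 (747)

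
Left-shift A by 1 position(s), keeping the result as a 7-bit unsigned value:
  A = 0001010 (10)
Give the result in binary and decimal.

Shift left by 1: drop the top 1 bit(s), append 1 zero(s) on the right.
  0001010  ->  discard [0], keep [001010], append 0
= 0010100

Answer: 0010100 (20)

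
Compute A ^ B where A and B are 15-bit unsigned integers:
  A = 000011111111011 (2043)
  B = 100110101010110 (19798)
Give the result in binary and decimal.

Apply ^ to each column (1 where bits differ):
  000011111111011
^ 100110101010110
-----------------
  100101010101101

Answer: 100101010101101 (19117)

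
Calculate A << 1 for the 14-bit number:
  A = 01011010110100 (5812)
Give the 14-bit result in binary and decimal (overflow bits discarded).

Shift left by 1: drop the top 1 bit(s), append 1 zero(s) on the right.
  01011010110100  ->  discard [0], keep [1011010110100], append 0
= 10110101101000

Answer: 10110101101000 (11624)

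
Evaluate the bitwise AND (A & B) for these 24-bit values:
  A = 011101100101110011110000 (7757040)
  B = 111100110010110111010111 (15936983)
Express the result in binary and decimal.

Apply & to each column (1 only where both bits are 1):
  011101100101110011110000
& 111100110010110111010111
--------------------------
  011100100000110011010000

Answer: 011100100000110011010000 (7474384)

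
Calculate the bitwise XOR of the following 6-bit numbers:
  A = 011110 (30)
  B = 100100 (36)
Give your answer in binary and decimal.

Apply ^ to each column (1 where bits differ):
  011110
^ 100100
--------
  111010

Answer: 111010 (58)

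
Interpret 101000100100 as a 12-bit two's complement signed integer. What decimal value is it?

MSB is 1, so the value is negative. Find the magnitude:
1. Invert bits:  010111011011
2. Add 1:        010111011100  = 1500
3. Apply sign:   -1500

Answer: -1500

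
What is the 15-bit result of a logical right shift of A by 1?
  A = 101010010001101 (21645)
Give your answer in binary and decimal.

Logical shift right by 1: drop the bottom 1 bit(s), prepend 1 zero(s) on the left.
  101010010001101  ->  keep [10101001000110], discard [1], prepend 0
= 010101001000110

Answer: 010101001000110 (10822)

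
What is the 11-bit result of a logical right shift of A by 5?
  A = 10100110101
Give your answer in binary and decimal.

Logical shift right by 5: drop the bottom 5 bit(s), prepend 5 zero(s) on the left.
  10100110101  ->  keep [101001], discard [10101], prepend 00000
= 00000101001

Answer: 00000101001 (41)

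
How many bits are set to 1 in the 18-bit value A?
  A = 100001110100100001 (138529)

100001110100100001
1-bits at positions (from bit 0 = LSB): 0, 5, 8, 10, 11, 12, 17
Count = 7

Answer: 7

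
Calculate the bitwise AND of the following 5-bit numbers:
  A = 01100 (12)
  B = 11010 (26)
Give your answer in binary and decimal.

Apply & to each column (1 only where both bits are 1):
  01100
& 11010
-------
  01000

Answer: 01000 (8)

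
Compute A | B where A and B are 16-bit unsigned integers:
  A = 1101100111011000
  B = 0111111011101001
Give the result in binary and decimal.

Apply | to each column (1 where either bit is 1):
  1101100111011000
| 0111111011101001
------------------
  1111111111111001

Answer: 1111111111111001 (65529)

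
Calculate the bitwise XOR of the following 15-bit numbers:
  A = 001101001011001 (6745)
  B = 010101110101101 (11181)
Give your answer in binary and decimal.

Apply ^ to each column (1 where bits differ):
  001101001011001
^ 010101110101101
-----------------
  011000111110100

Answer: 011000111110100 (12788)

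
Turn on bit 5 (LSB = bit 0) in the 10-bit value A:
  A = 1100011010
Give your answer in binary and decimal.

Mask = 1 << 5 = 0000100000
Bit 5 of A is 0, so OR-ing with the mask flips it to 1.
  1100011010
| 0000100000
------------
  1100111010

Answer: 1100111010 (826)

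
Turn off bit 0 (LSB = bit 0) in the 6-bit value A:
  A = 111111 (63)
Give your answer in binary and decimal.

Mask = ~(1 << 0) = 111110
Bit 0 of A is 1, so AND-ing with the mask clears it to 0.
  111111
& 111110
--------
  111110

Answer: 111110 (62)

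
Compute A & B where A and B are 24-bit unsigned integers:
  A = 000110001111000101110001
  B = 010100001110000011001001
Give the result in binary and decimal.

Apply & to each column (1 only where both bits are 1):
  000110001111000101110001
& 010100001110000011001001
--------------------------
  000100001110000001000001

Answer: 000100001110000001000001 (1105985)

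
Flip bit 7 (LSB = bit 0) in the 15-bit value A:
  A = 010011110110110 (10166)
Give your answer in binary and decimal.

Mask = 1 << 7 = 000000010000000
Bit 7 of A is 1; XOR with the mask flips it to 0.
  010011110110110
^ 000000010000000
-----------------
  010011100110110

Answer: 010011100110110 (10038)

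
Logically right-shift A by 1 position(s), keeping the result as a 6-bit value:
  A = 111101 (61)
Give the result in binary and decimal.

Logical shift right by 1: drop the bottom 1 bit(s), prepend 1 zero(s) on the left.
  111101  ->  keep [11110], discard [1], prepend 0
= 011110

Answer: 011110 (30)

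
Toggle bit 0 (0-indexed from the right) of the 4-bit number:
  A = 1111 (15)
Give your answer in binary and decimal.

Mask = 1 << 0 = 0001
Bit 0 of A is 1; XOR with the mask flips it to 0.
  1111
^ 0001
------
  1110

Answer: 1110 (14)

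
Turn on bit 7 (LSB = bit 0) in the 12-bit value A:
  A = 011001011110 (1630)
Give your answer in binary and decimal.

Mask = 1 << 7 = 000010000000
Bit 7 of A is 0, so OR-ing with the mask flips it to 1.
  011001011110
| 000010000000
--------------
  011011011110

Answer: 011011011110 (1758)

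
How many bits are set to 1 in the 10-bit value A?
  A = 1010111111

1010111111
1-bits at positions (from bit 0 = LSB): 0, 1, 2, 3, 4, 5, 7, 9
Count = 8

Answer: 8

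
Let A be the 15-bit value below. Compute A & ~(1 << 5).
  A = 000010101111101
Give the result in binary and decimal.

Mask = ~(1 << 5) = 111111111011111
Bit 5 of A is 1, so AND-ing with the mask clears it to 0.
  000010101111101
& 111111111011111
-----------------
  000010101011101

Answer: 000010101011101 (1373)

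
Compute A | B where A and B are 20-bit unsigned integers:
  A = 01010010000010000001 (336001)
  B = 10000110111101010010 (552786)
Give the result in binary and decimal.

Apply | to each column (1 where either bit is 1):
  01010010000010000001
| 10000110111101010010
----------------------
  11010110111111010011

Answer: 11010110111111010011 (880595)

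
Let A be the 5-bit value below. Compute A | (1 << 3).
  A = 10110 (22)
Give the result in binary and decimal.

Mask = 1 << 3 = 01000
Bit 3 of A is 0, so OR-ing with the mask flips it to 1.
  10110
| 01000
-------
  11110

Answer: 11110 (30)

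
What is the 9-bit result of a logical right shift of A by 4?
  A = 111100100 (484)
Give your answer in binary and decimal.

Logical shift right by 4: drop the bottom 4 bit(s), prepend 4 zero(s) on the left.
  111100100  ->  keep [11110], discard [0100], prepend 0000
= 000011110

Answer: 000011110 (30)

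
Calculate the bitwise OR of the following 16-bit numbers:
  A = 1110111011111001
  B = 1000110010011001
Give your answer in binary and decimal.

Apply | to each column (1 where either bit is 1):
  1110111011111001
| 1000110010011001
------------------
  1110111011111001

Answer: 1110111011111001 (61177)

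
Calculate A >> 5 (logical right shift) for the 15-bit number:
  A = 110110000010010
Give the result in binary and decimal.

Logical shift right by 5: drop the bottom 5 bit(s), prepend 5 zero(s) on the left.
  110110000010010  ->  keep [1101100000], discard [10010], prepend 00000
= 000001101100000

Answer: 000001101100000 (864)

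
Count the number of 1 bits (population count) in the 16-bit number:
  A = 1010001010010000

1010001010010000
1-bits at positions (from bit 0 = LSB): 4, 7, 9, 13, 15
Count = 5

Answer: 5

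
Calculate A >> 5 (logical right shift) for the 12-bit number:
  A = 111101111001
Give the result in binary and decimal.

Logical shift right by 5: drop the bottom 5 bit(s), prepend 5 zero(s) on the left.
  111101111001  ->  keep [1111011], discard [11001], prepend 00000
= 000001111011

Answer: 000001111011 (123)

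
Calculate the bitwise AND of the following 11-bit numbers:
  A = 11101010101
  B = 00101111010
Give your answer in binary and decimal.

Apply & to each column (1 only where both bits are 1):
  11101010101
& 00101111010
-------------
  00101010000

Answer: 00101010000 (336)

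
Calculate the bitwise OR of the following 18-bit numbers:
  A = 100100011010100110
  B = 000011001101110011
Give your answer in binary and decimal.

Apply | to each column (1 where either bit is 1):
  100100011010100110
| 000011001101110011
--------------------
  100111011111110111

Answer: 100111011111110111 (161783)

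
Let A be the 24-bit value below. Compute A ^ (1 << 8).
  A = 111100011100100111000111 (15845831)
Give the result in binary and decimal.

Mask = 1 << 8 = 000000000000000100000000
Bit 8 of A is 1; XOR with the mask flips it to 0.
  111100011100100111000111
^ 000000000000000100000000
--------------------------
  111100011100100011000111

Answer: 111100011100100011000111 (15845575)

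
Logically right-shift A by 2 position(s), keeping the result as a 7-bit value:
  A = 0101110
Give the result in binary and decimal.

Logical shift right by 2: drop the bottom 2 bit(s), prepend 2 zero(s) on the left.
  0101110  ->  keep [01011], discard [10], prepend 00
= 0001011

Answer: 0001011 (11)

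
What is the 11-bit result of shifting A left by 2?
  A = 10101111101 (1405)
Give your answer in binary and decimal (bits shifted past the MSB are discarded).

Shift left by 2: drop the top 2 bit(s), append 2 zero(s) on the right.
  10101111101  ->  discard [10], keep [101111101], append 00
= 10111110100

Answer: 10111110100 (1524)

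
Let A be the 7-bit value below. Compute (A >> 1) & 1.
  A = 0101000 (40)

Bit 1 is the 2nd from the right.
  0101000
       ^
That bit is 0.

Answer: 0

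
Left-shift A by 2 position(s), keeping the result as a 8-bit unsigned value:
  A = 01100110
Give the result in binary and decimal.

Shift left by 2: drop the top 2 bit(s), append 2 zero(s) on the right.
  01100110  ->  discard [01], keep [100110], append 00
= 10011000

Answer: 10011000 (152)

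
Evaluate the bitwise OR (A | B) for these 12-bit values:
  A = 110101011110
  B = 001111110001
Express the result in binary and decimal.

Apply | to each column (1 where either bit is 1):
  110101011110
| 001111110001
--------------
  111111111111

Answer: 111111111111 (4095)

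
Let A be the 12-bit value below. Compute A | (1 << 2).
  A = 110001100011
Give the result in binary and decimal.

Mask = 1 << 2 = 000000000100
Bit 2 of A is 0, so OR-ing with the mask flips it to 1.
  110001100011
| 000000000100
--------------
  110001100111

Answer: 110001100111 (3175)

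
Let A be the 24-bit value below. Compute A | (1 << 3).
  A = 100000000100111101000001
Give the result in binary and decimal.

Mask = 1 << 3 = 000000000000000000001000
Bit 3 of A is 0, so OR-ing with the mask flips it to 1.
  100000000100111101000001
| 000000000000000000001000
--------------------------
  100000000100111101001001

Answer: 100000000100111101001001 (8408905)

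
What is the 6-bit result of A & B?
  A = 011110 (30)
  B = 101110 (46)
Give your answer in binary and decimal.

Apply & to each column (1 only where both bits are 1):
  011110
& 101110
--------
  001110

Answer: 001110 (14)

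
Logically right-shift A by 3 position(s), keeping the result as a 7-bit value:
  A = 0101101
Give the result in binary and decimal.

Logical shift right by 3: drop the bottom 3 bit(s), prepend 3 zero(s) on the left.
  0101101  ->  keep [0101], discard [101], prepend 000
= 0000101

Answer: 0000101 (5)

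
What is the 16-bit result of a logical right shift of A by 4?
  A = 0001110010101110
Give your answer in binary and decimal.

Logical shift right by 4: drop the bottom 4 bit(s), prepend 4 zero(s) on the left.
  0001110010101110  ->  keep [000111001010], discard [1110], prepend 0000
= 0000000111001010

Answer: 0000000111001010 (458)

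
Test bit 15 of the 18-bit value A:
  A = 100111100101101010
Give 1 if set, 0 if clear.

Bit 15 is the 16th from the right.
  100111100101101010
    ^
That bit is 0.

Answer: 0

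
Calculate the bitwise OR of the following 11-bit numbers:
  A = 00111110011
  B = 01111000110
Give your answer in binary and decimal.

Apply | to each column (1 where either bit is 1):
  00111110011
| 01111000110
-------------
  01111110111

Answer: 01111110111 (1015)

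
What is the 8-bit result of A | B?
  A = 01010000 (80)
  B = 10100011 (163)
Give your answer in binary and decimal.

Apply | to each column (1 where either bit is 1):
  01010000
| 10100011
----------
  11110011

Answer: 11110011 (243)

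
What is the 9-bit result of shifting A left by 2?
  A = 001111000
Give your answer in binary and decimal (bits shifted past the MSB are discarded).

Shift left by 2: drop the top 2 bit(s), append 2 zero(s) on the right.
  001111000  ->  discard [00], keep [1111000], append 00
= 111100000

Answer: 111100000 (480)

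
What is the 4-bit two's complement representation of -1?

1. Binary of +1:  0001
2. Invert bits:     1110
3. Add 1:           1111

Answer: 1111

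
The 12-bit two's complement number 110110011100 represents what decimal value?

MSB is 1, so the value is negative. Find the magnitude:
1. Invert bits:  001001100011
2. Add 1:        001001100100  = 612
3. Apply sign:   -612

Answer: -612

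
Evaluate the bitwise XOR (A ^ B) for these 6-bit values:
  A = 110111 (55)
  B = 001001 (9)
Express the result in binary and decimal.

Apply ^ to each column (1 where bits differ):
  110111
^ 001001
--------
  111110

Answer: 111110 (62)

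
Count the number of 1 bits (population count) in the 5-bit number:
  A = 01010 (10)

01010
1-bits at positions (from bit 0 = LSB): 1, 3
Count = 2

Answer: 2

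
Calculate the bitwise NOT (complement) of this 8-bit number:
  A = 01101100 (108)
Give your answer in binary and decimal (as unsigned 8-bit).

Flip each bit (0->1, 1->0):
  01101100
  10010011

Answer: 10010011 (147)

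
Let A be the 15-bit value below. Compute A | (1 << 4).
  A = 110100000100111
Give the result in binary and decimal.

Mask = 1 << 4 = 000000000010000
Bit 4 of A is 0, so OR-ing with the mask flips it to 1.
  110100000100111
| 000000000010000
-----------------
  110100000110111

Answer: 110100000110111 (26679)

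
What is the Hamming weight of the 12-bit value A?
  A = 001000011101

001000011101
1-bits at positions (from bit 0 = LSB): 0, 2, 3, 4, 9
Count = 5

Answer: 5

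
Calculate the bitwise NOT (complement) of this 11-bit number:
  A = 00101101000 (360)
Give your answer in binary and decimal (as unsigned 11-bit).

Flip each bit (0->1, 1->0):
  00101101000
  11010010111

Answer: 11010010111 (1687)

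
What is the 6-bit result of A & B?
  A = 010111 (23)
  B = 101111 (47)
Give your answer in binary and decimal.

Apply & to each column (1 only where both bits are 1):
  010111
& 101111
--------
  000111

Answer: 000111 (7)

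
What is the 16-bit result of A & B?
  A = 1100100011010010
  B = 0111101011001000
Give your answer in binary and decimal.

Apply & to each column (1 only where both bits are 1):
  1100100011010010
& 0111101011001000
------------------
  0100100011000000

Answer: 0100100011000000 (18624)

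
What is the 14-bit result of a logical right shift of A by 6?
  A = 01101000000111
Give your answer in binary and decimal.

Logical shift right by 6: drop the bottom 6 bit(s), prepend 6 zero(s) on the left.
  01101000000111  ->  keep [01101000], discard [000111], prepend 000000
= 00000001101000

Answer: 00000001101000 (104)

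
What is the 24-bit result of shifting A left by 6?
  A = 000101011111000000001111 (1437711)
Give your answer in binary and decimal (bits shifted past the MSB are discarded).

Shift left by 6: drop the top 6 bit(s), append 6 zero(s) on the right.
  000101011111000000001111  ->  discard [000101], keep [011111000000001111], append 000000
= 011111000000001111000000

Answer: 011111000000001111000000 (8127424)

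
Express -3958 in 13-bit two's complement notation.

1. Binary of +3958:  0111101110110
2. Invert bits:     1000010001001
3. Add 1:           1000010001010

Answer: 1000010001010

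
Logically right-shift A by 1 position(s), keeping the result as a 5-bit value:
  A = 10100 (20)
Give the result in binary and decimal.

Logical shift right by 1: drop the bottom 1 bit(s), prepend 1 zero(s) on the left.
  10100  ->  keep [1010], discard [0], prepend 0
= 01010

Answer: 01010 (10)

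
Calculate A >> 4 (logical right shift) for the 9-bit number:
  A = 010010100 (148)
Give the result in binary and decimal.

Logical shift right by 4: drop the bottom 4 bit(s), prepend 4 zero(s) on the left.
  010010100  ->  keep [01001], discard [0100], prepend 0000
= 000001001

Answer: 000001001 (9)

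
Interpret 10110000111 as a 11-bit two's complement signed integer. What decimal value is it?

MSB is 1, so the value is negative. Find the magnitude:
1. Invert bits:  01001111000
2. Add 1:        01001111001  = 633
3. Apply sign:   -633

Answer: -633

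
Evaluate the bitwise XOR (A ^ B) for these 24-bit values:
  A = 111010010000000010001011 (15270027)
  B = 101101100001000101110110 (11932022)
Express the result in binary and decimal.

Apply ^ to each column (1 where bits differ):
  111010010000000010001011
^ 101101100001000101110110
--------------------------
  010111110001000111111101

Answer: 010111110001000111111101 (6230525)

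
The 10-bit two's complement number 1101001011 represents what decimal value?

MSB is 1, so the value is negative. Find the magnitude:
1. Invert bits:  0010110100
2. Add 1:        0010110101  = 181
3. Apply sign:   -181

Answer: -181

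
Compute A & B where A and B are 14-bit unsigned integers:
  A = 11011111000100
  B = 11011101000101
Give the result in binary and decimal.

Apply & to each column (1 only where both bits are 1):
  11011111000100
& 11011101000101
----------------
  11011101000100

Answer: 11011101000100 (14148)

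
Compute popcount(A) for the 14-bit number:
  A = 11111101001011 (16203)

11111101001011
1-bits at positions (from bit 0 = LSB): 0, 1, 3, 6, 8, 9, 10, 11, 12, 13
Count = 10

Answer: 10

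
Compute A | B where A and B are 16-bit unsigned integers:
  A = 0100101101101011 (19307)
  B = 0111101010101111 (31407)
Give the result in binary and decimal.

Apply | to each column (1 where either bit is 1):
  0100101101101011
| 0111101010101111
------------------
  0111101111101111

Answer: 0111101111101111 (31727)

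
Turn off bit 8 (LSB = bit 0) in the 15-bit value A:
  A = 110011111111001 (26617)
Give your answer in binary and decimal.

Mask = ~(1 << 8) = 111111011111111
Bit 8 of A is 1, so AND-ing with the mask clears it to 0.
  110011111111001
& 111111011111111
-----------------
  110011011111001

Answer: 110011011111001 (26361)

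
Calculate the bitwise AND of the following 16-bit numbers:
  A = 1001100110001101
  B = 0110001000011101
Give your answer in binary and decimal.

Apply & to each column (1 only where both bits are 1):
  1001100110001101
& 0110001000011101
------------------
  0000000000001101

Answer: 0000000000001101 (13)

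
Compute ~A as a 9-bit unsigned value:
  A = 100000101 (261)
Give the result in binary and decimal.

Flip each bit (0->1, 1->0):
  100000101
  011111010

Answer: 011111010 (250)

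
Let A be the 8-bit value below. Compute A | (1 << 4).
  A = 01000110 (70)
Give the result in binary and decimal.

Mask = 1 << 4 = 00010000
Bit 4 of A is 0, so OR-ing with the mask flips it to 1.
  01000110
| 00010000
----------
  01010110

Answer: 01010110 (86)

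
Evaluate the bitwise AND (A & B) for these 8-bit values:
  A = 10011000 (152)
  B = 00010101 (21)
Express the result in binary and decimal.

Apply & to each column (1 only where both bits are 1):
  10011000
& 00010101
----------
  00010000

Answer: 00010000 (16)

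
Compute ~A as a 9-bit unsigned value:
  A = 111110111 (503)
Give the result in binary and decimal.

Flip each bit (0->1, 1->0):
  111110111
  000001000

Answer: 000001000 (8)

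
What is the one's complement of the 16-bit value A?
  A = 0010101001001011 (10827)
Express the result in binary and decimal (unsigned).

Flip each bit (0->1, 1->0):
  0010101001001011
  1101010110110100

Answer: 1101010110110100 (54708)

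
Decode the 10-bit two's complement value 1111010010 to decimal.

MSB is 1, so the value is negative. Find the magnitude:
1. Invert bits:  0000101101
2. Add 1:        0000101110  = 46
3. Apply sign:   -46

Answer: -46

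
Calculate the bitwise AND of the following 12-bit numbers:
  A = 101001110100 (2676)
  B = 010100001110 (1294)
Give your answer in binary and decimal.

Apply & to each column (1 only where both bits are 1):
  101001110100
& 010100001110
--------------
  000000000100

Answer: 000000000100 (4)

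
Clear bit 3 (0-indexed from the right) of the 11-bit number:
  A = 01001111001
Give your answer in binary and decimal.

Mask = ~(1 << 3) = 11111110111
Bit 3 of A is 1, so AND-ing with the mask clears it to 0.
  01001111001
& 11111110111
-------------
  01001110001

Answer: 01001110001 (625)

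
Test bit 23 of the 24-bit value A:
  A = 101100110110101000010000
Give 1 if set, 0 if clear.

Bit 23 is the 24th from the right.
  101100110110101000010000
  ^
That bit is 1.

Answer: 1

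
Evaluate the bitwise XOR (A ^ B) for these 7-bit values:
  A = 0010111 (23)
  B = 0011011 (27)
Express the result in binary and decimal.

Apply ^ to each column (1 where bits differ):
  0010111
^ 0011011
---------
  0001100

Answer: 0001100 (12)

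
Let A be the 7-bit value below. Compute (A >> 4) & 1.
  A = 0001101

Bit 4 is the 5th from the right.
  0001101
    ^
That bit is 0.

Answer: 0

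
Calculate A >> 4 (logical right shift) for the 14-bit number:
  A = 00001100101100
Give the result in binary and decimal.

Logical shift right by 4: drop the bottom 4 bit(s), prepend 4 zero(s) on the left.
  00001100101100  ->  keep [0000110010], discard [1100], prepend 0000
= 00000000110010

Answer: 00000000110010 (50)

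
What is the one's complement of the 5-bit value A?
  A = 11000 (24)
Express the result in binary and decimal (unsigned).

Flip each bit (0->1, 1->0):
  11000
  00111

Answer: 00111 (7)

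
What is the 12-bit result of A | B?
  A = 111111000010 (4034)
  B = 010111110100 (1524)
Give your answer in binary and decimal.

Apply | to each column (1 where either bit is 1):
  111111000010
| 010111110100
--------------
  111111110110

Answer: 111111110110 (4086)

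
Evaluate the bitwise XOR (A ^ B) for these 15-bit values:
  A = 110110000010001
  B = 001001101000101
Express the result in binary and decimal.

Apply ^ to each column (1 where bits differ):
  110110000010001
^ 001001101000101
-----------------
  111111101010100

Answer: 111111101010100 (32596)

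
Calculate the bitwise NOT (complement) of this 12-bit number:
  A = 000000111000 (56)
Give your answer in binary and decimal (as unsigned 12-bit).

Flip each bit (0->1, 1->0):
  000000111000
  111111000111

Answer: 111111000111 (4039)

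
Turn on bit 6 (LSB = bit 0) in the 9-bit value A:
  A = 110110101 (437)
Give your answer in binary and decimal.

Mask = 1 << 6 = 001000000
Bit 6 of A is 0, so OR-ing with the mask flips it to 1.
  110110101
| 001000000
-----------
  111110101

Answer: 111110101 (501)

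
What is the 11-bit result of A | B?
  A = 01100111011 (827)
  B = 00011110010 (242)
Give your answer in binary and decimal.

Apply | to each column (1 where either bit is 1):
  01100111011
| 00011110010
-------------
  01111111011

Answer: 01111111011 (1019)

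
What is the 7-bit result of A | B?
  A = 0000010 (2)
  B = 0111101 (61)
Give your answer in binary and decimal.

Apply | to each column (1 where either bit is 1):
  0000010
| 0111101
---------
  0111111

Answer: 0111111 (63)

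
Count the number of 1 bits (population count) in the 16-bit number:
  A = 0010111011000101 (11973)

0010111011000101
1-bits at positions (from bit 0 = LSB): 0, 2, 6, 7, 9, 10, 11, 13
Count = 8

Answer: 8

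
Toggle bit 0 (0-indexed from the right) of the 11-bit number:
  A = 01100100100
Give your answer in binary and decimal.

Mask = 1 << 0 = 00000000001
Bit 0 of A is 0; XOR with the mask flips it to 1.
  01100100100
^ 00000000001
-------------
  01100100101

Answer: 01100100101 (805)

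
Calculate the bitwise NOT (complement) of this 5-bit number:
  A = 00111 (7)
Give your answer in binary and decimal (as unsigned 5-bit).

Flip each bit (0->1, 1->0):
  00111
  11000

Answer: 11000 (24)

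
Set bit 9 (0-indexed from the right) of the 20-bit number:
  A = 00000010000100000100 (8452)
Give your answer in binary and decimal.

Mask = 1 << 9 = 00000000001000000000
Bit 9 of A is 0, so OR-ing with the mask flips it to 1.
  00000010000100000100
| 00000000001000000000
----------------------
  00000010001100000100

Answer: 00000010001100000100 (8964)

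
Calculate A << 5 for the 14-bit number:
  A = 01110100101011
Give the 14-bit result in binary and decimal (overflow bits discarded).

Shift left by 5: drop the top 5 bit(s), append 5 zero(s) on the right.
  01110100101011  ->  discard [01110], keep [100101011], append 00000
= 10010101100000

Answer: 10010101100000 (9568)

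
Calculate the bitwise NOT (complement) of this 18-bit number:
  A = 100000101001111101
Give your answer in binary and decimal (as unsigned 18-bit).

Flip each bit (0->1, 1->0):
  100000101001111101
  011111010110000010

Answer: 011111010110000010 (128386)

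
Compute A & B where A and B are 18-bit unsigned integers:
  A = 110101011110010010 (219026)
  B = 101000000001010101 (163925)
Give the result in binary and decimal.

Apply & to each column (1 only where both bits are 1):
  110101011110010010
& 101000000001010101
--------------------
  100000000000010000

Answer: 100000000000010000 (131088)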